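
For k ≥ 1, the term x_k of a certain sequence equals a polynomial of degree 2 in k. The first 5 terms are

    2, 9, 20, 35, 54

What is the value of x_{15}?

1st diffs: 7, 11, 15, 19.
2nd diffs: 4, 4, 4 (constant).
Newton forward-difference form: x_k = 2 + 7·C(k-1,1) + 4·C(k-1,2).
At k = 15: k-1 = 14, so x_{15} = 2 + 98 + 364 = 464.

464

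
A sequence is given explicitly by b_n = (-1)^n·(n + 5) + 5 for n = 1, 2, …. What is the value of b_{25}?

(-1)^25 = -1; n + 5 at n=25 is 30; so b_{25} = -25.

-25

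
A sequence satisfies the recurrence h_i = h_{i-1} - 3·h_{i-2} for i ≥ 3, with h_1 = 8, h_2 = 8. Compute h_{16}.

31640

h_3 = -16  h_4 = -40  h_5 = 8  …  h_{13} = -4792  h_{14} = -8632  h_{15} = 5744  h_{16} = 31640.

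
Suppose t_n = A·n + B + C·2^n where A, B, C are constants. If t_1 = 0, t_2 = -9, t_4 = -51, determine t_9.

-1554

The three given values yield: A + B + 2C = 0; 2A + B + 4C = -9; 4A + B + 16C = -51.
Subtracting the first from the second: A + 2C = -9.
Subtracting the second from the third: 2A + 12C = -42.
Solving: C = -3, A = -3, then B = 9.
So t_n = -3·n + 9 + (-3)·2^n; at n=9 this is -1554.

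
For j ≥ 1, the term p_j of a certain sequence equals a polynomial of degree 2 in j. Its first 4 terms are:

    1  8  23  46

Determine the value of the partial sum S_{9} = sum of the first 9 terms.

1st diffs: 7, 15, 23.
2nd diffs: 8, 8 (constant).
So p_j = 4j^2 - 5j + 2.
Continuing: …, 77, 116, 163, 218, …, p_9 = 281.
Summing j = 1..9 (9 terms) gives 933.

933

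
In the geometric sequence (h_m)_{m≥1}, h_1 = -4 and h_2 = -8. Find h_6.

Common ratio r = 2.
h_m = (-4)·2^(m-1).
h_6 = (-4)·2^5 = -128.

-128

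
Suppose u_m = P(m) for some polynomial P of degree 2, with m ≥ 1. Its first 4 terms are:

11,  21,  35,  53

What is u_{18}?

1st diffs: 10, 14, 18.
2nd diffs: 4, 4 (constant).
So u_m = 2m^2 + 4m + 5.
Evaluating at m = 18 gives u_{18} = 725.

725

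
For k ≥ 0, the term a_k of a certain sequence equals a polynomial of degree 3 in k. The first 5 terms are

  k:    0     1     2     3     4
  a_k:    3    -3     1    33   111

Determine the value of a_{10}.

1st diffs: -6, 4, 32, 78.
2nd diffs: 10, 28, 46.
3rd diffs: 18, 18 (constant).
Newton forward-difference form: a_k = 3 + (-6)·C(k,1) + 10·C(k,2) + 18·C(k,3).
At k = 10: k = 10, so a_{10} = 3 - 60 + 450 + 2160 = 2553.

2553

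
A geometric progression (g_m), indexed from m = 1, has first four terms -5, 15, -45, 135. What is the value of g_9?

-32805

Common ratio r = -3.
g_m = (-5)·(-3)^(m-1).
g_9 = (-5)·(-3)^8 = -32805.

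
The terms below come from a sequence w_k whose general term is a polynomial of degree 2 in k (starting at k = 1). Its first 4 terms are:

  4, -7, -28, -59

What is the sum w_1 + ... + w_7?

1st diffs: -11, -21, -31.
2nd diffs: -10, -10 (constant).
Newton forward-difference form: w_k = 4 + (-11)·C(k-1,1) + (-10)·C(k-1,2).
Continuing: -100, -151, -212.
Summing k = 1..7 (7 terms) gives -553.

-553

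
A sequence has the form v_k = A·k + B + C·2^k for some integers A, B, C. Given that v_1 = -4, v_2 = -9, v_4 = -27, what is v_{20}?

-1048635

Write the equations: A + B + 2C = -4; 2A + B + 4C = -9; 4A + B + 16C = -27.
Subtracting the first from the second: A + 2C = -5.
Subtracting the second from the third: 2A + 12C = -18.
Solving: C = -1, A = -3, then B = 1.
So v_k = -3·k + 1 + (-1)·2^k; at k=20 this is -1048635.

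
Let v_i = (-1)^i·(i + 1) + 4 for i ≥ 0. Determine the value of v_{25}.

(-1)^25 = -1; i + 1 at i=25 is 26; so v_{25} = -22.

-22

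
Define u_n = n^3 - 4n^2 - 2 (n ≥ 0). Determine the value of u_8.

u_8 = 1·8^3 - 4·8^2 - 2 = 254.

254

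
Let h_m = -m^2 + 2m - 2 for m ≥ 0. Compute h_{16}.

-226

h_{16} = -1·16^2 + 2·16 - 2 = -226.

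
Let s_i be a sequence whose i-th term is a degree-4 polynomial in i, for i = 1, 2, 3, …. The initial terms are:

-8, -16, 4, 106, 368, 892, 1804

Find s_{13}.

1st diffs: -8, 20, 102, 262, 524, 912.
2nd diffs: 28, 82, 160, 262, 388.
3rd diffs: 54, 78, 102, 126.
4th diffs: 24, 24, 24 (constant).
So s_i = i^4 - i^3 - 5i^2 - i - 2.
Evaluating at i = 13 gives s_{13} = 25504.

25504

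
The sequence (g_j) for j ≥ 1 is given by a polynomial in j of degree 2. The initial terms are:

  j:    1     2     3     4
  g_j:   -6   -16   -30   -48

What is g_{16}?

1st diffs: -10, -14, -18.
2nd diffs: -4, -4 (constant).
Newton forward-difference form: g_j = -6 + (-10)·C(j-1,1) + (-4)·C(j-1,2).
At j = 16: j-1 = 15, so g_{16} = -6 - 150 - 420 = -576.

-576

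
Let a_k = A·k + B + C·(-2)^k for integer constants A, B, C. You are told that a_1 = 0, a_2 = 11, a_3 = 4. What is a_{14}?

The three given values yield: A + B - 2C = 0; 2A + B + 4C = 11; 3A + B - 8C = 4.
Subtracting the first from the second: A + 6C = 11.
Subtracting the second from the third: A - 12C = -7.
Solving: C = 1, A = 5, then B = -3.
Hence a_{14} = 5·14 + (-3) + 1·16384 = 16451.

16451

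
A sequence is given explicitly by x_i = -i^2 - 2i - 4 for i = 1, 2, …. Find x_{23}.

x_{23} = -1·23^2 - 2·23 - 4 = -579.

-579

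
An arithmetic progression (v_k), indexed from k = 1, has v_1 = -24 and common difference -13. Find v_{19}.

-258

v_k = -24 + (k - 1)·(-13).
v_{19} = -24 + 18·(-13) = -258.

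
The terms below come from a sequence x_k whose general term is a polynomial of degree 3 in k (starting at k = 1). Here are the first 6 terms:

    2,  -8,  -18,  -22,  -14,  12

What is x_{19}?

1st diffs: -10, -10, -4, 8, 26.
2nd diffs: 0, 6, 12, 18.
3rd diffs: 6, 6, 6 (constant).
Newton forward-difference form: x_k = 2 + (-10)·C(k-1,1) + 6·C(k-1,3).
At k = 19: k-1 = 18, so x_{19} = 2 - 180 + 4896 = 4718.

4718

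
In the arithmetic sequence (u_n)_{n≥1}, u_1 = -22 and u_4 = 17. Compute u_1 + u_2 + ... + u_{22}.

Common difference d = (17 - (-22)) / (4 - 1) = 13.
u_n = -22 + (n - 1)·13.
u_{22} = 251; S = 22·(-22 + 251)/2 = 2519.

2519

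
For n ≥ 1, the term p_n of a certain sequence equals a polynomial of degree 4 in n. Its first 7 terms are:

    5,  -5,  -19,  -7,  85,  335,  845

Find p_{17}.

59845

1st diffs: -10, -14, 12, 92, 250, 510.
2nd diffs: -4, 26, 80, 158, 260.
3rd diffs: 30, 54, 78, 102.
4th diffs: 24, 24, 24 (constant).
So p_n = n^4 - 5n^3 + 3n^2 + n + 5.
Evaluating at n = 17 gives p_{17} = 59845.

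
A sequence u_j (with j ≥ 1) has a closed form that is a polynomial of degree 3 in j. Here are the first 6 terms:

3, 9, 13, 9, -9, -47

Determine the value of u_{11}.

-747

1st diffs: 6, 4, -4, -18, -38.
2nd diffs: -2, -8, -14, -20.
3rd diffs: -6, -6, -6 (constant).
Newton forward-difference form: u_j = 3 + 6·C(j-1,1) + (-2)·C(j-1,2) + (-6)·C(j-1,3).
At j = 11: j-1 = 10, so u_{11} = 3 + 60 - 90 - 720 = -747.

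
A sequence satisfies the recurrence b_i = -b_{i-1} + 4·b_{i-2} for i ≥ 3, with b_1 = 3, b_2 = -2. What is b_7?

Applying the relation repeatedly:
b_3 = 14; b_4 = -22; b_5 = 78; b_6 = -166; b_7 = 478.

478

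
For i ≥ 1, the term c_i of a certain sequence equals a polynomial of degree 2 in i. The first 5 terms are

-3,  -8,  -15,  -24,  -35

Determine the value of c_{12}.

1st diffs: -5, -7, -9, -11.
2nd diffs: -2, -2, -2 (constant).
So c_i = -i^2 - 2i.
Evaluating at i = 12 gives c_{12} = -168.

-168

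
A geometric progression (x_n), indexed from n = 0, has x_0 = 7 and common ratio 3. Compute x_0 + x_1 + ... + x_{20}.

36611236207

x_n = 7·3^(n-0).
S = 7·(3^21 - 1)/(3 - 1) = 7·(10460353203 - 1)/(2) = 36611236207.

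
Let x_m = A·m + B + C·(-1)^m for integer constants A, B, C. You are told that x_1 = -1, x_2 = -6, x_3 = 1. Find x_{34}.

26

The three given values yield: A + B - C = -1; 2A + B + C = -6; 3A + B - C = 1.
Subtracting the first from the second: A + 2C = -5.
Subtracting the second from the third: A - 2C = 7.
Solving: C = -3, A = 1, then B = -5.
So x_m = 1·m + (-5) + (-3)·(-1)^m; at m=34 this is 26.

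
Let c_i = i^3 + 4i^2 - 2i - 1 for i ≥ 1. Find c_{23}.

c_{23} = 1·23^3 + 4·23^2 - 2·23 - 1 = 14236.

14236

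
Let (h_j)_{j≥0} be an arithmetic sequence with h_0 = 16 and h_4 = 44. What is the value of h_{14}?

Common difference d = (44 - 16) / (4 - 0) = 7.
h_j = 16 + (j - 0)·7.
h_{14} = 16 + 14·7 = 114.

114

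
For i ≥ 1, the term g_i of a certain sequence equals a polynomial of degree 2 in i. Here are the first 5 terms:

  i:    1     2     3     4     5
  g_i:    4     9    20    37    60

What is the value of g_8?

165

1st diffs: 5, 11, 17, 23.
2nd diffs: 6, 6, 6 (constant).
Newton forward-difference form: g_i = 4 + 5·C(i-1,1) + 6·C(i-1,2).
At i = 8: i-1 = 7, so g_8 = 4 + 35 + 126 = 165.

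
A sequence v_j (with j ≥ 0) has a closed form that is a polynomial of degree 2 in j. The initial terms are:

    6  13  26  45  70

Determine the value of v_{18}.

1050

1st diffs: 7, 13, 19, 25.
2nd diffs: 6, 6, 6 (constant).
Newton forward-difference form: v_j = 6 + 7·C(j,1) + 6·C(j,2).
At j = 18: j = 18, so v_{18} = 6 + 126 + 918 = 1050.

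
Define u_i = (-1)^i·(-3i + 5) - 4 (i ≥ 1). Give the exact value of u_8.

-23

(-1)^8 = 1; -3i + 5 at i=8 is -19; so u_8 = -23.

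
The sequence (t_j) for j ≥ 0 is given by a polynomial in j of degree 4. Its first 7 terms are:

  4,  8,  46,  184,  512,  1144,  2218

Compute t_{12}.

1st diffs: 4, 38, 138, 328, 632, 1074.
2nd diffs: 34, 100, 190, 304, 442.
3rd diffs: 66, 90, 114, 138.
4th diffs: 24, 24, 24 (constant).
Newton forward-difference form: t_j = 4 + 4·C(j,1) + 34·C(j,2) + 66·C(j,3) + 24·C(j,4).
At j = 12: j = 12, so t_{12} = 4 + 48 + 2244 + 14520 + 11880 = 28696.

28696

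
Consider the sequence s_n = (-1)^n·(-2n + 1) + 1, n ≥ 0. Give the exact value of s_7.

(-1)^7 = -1; -2n + 1 at n=7 is -13; so s_7 = 14.

14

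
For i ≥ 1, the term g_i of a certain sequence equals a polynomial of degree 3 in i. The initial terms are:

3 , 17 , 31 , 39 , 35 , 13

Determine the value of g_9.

-221

1st diffs: 14, 14, 8, -4, -22.
2nd diffs: 0, -6, -12, -18.
3rd diffs: -6, -6, -6 (constant).
So g_i = -i^3 + 6i^2 + 3i - 5.
Evaluating at i = 9 gives g_9 = -221.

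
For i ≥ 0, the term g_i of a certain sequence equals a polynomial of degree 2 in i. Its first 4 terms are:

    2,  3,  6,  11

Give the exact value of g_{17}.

1st diffs: 1, 3, 5.
2nd diffs: 2, 2 (constant).
So g_i = i^2 + 2.
Evaluating at i = 17 gives g_{17} = 291.

291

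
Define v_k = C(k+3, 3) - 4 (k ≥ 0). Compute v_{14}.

C(17, 3) = 680, so v_{14} = 676.

676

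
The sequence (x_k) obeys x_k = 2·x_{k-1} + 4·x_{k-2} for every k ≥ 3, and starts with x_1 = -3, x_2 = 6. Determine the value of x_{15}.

7077888

x_3 = 0  x_4 = 24  x_5 = 48  …  x_{12} = 208896  x_{13} = 675840  x_{14} = 2187264  x_{15} = 7077888.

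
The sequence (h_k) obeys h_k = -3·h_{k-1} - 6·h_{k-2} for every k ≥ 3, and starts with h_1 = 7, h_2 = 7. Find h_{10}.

Step forward from the initial values:
h_3 = -63; h_4 = 147; h_5 = -63; h_6 = -693; h_7 = 2457; h_8 = -3213; h_9 = -5103; h_{10} = 34587.

34587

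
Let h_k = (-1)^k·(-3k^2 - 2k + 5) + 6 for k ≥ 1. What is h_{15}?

706

(-1)^15 = -1; -3k^2 - 2k + 5 at k=15 is -700; so h_{15} = 706.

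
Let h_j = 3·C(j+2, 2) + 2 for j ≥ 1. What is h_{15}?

410

C(17, 2) = 136, so h_{15} = 410.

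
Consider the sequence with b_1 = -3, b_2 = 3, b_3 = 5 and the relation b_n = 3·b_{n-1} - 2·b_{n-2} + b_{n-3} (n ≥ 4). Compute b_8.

145

b_4 = 6  b_5 = 11  b_6 = 26  b_7 = 62  b_8 = 145.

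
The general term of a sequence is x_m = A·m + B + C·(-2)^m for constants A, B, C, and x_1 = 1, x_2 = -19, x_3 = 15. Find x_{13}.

Write the equations: A + B - 2C = 1; 2A + B + 4C = -19; 3A + B - 8C = 15.
Subtracting the first from the second: A + 6C = -20.
Subtracting the second from the third: A - 12C = 34.
Solving: C = -3, A = -2, then B = -3.
So x_m = -2·m + (-3) + (-3)·(-2)^m; at m=13 this is 24547.

24547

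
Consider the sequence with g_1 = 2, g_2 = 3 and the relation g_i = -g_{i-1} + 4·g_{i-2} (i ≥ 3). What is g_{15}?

g_3 = 5  g_4 = 7  g_5 = 13  …  g_{12} = -665  g_{13} = 2797  g_{14} = -5457  g_{15} = 16645.

16645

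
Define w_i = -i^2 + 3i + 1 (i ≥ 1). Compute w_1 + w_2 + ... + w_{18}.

-1578

Over i = 1..18: Σi = 171, Σi² = 2109.
Total = (-1)·2109 + (3)·171 + (1)·18 = -1578.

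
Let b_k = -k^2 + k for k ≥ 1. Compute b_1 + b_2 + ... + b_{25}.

Over k = 1..25: Σk = 325, Σk² = 5525.
Total = (-1)·5525 + (1)·325 = -5200.

-5200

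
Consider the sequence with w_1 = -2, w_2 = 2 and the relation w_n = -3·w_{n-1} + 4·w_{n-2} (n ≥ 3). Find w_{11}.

-838862

Iterate the recurrence:
w_3 = -14  w_4 = 50  w_5 = -206  w_6 = 818  w_7 = -3278  w_8 = 13106  w_9 = -52430  w_{10} = 209714  w_{11} = -838862.
(Characteristic roots are 1 and -4.)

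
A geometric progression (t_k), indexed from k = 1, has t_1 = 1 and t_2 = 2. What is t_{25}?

16777216

Common ratio r = 2.
t_k = 1·2^(k-1).
t_{25} = 1·2^24 = 16777216.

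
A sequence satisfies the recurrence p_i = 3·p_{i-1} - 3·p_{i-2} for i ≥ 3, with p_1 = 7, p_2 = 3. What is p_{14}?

Compute successive terms:
p_3 = -12; p_4 = -45; p_5 = -99; …; p_{11} = 2673; p_{12} = 4374; p_{13} = 5103; p_{14} = 2187.

2187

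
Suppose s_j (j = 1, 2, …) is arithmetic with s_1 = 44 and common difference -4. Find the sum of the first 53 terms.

s_j = 44 + (j - 1)·(-4).
s_{53} = -164; S = 53·(44 + (-164))/2 = -3180.

-3180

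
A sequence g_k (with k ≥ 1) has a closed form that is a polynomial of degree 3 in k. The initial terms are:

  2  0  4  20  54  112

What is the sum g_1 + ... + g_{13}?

5876

1st diffs: -2, 4, 16, 34, 58.
2nd diffs: 6, 12, 18, 24.
3rd diffs: 6, 6, 6 (constant).
So g_k = k^3 - 3k^2 + 4.
Continuing: …, 200, 324, 490, 704, …, g_{13} = 1694.
Summing k = 1..13 (13 terms) gives 5876.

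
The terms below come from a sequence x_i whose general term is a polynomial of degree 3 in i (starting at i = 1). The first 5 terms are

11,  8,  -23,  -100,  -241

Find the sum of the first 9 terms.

1st diffs: -3, -31, -77, -141.
2nd diffs: -28, -46, -64.
3rd diffs: -18, -18 (constant).
Newton forward-difference form: x_i = 11 + (-3)·C(i-1,1) + (-28)·C(i-1,2) + (-18)·C(i-1,3).
Continuing: -464, -787, -1228, -1805.
Summing i = 1..9 (9 terms) gives -4629.

-4629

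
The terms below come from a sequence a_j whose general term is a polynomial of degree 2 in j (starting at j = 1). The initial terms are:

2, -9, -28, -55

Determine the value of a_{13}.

1st diffs: -11, -19, -27.
2nd diffs: -8, -8 (constant).
Newton forward-difference form: a_j = 2 + (-11)·C(j-1,1) + (-8)·C(j-1,2).
At j = 13: j-1 = 12, so a_{13} = 2 - 132 - 528 = -658.

-658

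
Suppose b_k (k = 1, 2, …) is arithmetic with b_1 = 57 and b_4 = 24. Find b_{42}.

-394

Common difference d = (24 - 57) / (4 - 1) = -11.
b_k = 57 + (k - 1)·(-11).
b_{42} = 57 + 41·(-11) = -394.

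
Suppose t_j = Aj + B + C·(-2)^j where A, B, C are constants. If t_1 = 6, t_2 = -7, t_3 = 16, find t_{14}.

At j = 1, 2, 3: A + B - 2C = 6; 2A + B + 4C = -7; 3A + B - 8C = 16.
Subtracting the first from the second: A + 6C = -13.
Subtracting the second from the third: A - 12C = 23.
Solving: C = -2, A = -1, then B = 3.
Therefore t_{14} = -14 + 3 + (-2)·16384 = -32779.

-32779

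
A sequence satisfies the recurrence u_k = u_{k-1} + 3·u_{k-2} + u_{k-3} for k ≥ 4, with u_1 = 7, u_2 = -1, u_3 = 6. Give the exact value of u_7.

u_4 = 10;  u_5 = 27;  u_6 = 63;  u_7 = 154.

154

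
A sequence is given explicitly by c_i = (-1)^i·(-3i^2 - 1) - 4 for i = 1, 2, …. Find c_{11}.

(-1)^11 = -1; -3i^2 - 1 at i=11 is -364; so c_{11} = 360.

360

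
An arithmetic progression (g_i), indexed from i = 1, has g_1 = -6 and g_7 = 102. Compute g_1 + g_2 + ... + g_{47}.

Common difference d = (102 - (-6)) / (7 - 1) = 18.
g_i = -6 + (i - 1)·18.
g_{47} = 822; S = 47·(-6 + 822)/2 = 19176.

19176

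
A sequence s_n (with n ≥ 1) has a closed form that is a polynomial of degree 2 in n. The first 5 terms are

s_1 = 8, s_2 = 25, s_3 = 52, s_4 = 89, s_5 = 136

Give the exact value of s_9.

1st diffs: 17, 27, 37, 47.
2nd diffs: 10, 10, 10 (constant).
So s_n = 5n^2 + 2n + 1.
Evaluating at n = 9 gives s_9 = 424.

424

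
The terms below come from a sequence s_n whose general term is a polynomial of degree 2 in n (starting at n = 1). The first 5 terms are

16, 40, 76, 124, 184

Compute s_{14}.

1st diffs: 24, 36, 48, 60.
2nd diffs: 12, 12, 12 (constant).
Newton forward-difference form: s_n = 16 + 24·C(n-1,1) + 12·C(n-1,2).
At n = 14: n-1 = 13, so s_{14} = 16 + 312 + 936 = 1264.

1264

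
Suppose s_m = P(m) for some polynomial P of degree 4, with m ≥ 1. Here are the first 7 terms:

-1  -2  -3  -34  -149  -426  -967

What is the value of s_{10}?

-5554

1st diffs: -1, -1, -31, -115, -277, -541.
2nd diffs: 0, -30, -84, -162, -264.
3rd diffs: -30, -54, -78, -102.
4th diffs: -24, -24, -24 (constant).
So s_m = -m^4 + 5m^3 - 5m^2 - 6m + 6.
Evaluating at m = 10 gives s_{10} = -5554.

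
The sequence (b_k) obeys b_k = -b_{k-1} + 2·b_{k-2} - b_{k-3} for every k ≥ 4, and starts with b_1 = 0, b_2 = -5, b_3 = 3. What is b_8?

-244

Step forward from the initial values:
b_4 = -13, b_5 = 24, b_6 = -53, b_7 = 114, b_8 = -244.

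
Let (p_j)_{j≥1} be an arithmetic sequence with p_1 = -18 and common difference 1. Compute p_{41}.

22

p_j = -18 + (j - 1)·1.
p_{41} = -18 + 40·1 = 22.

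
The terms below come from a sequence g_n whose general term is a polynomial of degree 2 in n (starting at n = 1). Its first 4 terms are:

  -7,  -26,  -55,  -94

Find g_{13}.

-895

1st diffs: -19, -29, -39.
2nd diffs: -10, -10 (constant).
Newton forward-difference form: g_n = -7 + (-19)·C(n-1,1) + (-10)·C(n-1,2).
At n = 13: n-1 = 12, so g_{13} = -7 - 228 - 660 = -895.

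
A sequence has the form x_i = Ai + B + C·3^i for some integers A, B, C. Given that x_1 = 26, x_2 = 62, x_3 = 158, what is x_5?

Write the equations: A + B + 3C = 26; 2A + B + 9C = 62; 3A + B + 27C = 158.
Subtracting the first from the second: A + 6C = 36.
Subtracting the second from the third: A + 18C = 96.
Solving: C = 5, A = 6, then B = 5.
Hence x_5 = 6·5 + 5 + 5·243 = 1250.

1250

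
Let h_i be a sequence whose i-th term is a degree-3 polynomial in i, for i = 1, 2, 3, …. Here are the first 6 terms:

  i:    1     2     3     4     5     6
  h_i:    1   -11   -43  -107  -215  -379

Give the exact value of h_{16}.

1st diffs: -12, -32, -64, -108, -164.
2nd diffs: -20, -32, -44, -56.
3rd diffs: -12, -12, -12 (constant).
So h_i = -2i^3 + 2i^2 - 4i + 5.
Evaluating at i = 16 gives h_{16} = -7739.

-7739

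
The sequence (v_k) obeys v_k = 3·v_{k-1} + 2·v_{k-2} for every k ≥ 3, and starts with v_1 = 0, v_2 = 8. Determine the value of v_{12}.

2269336

Compute successive terms:
v_3 = 24  v_4 = 88  v_5 = 312  v_6 = 1112  v_7 = 3960  v_8 = 14104  v_9 = 50232  v_{10} = 178904  v_{11} = 637176  v_{12} = 2269336.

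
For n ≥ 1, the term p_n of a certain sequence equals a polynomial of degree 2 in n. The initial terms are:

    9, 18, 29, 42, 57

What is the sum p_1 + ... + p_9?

573

1st diffs: 9, 11, 13, 15.
2nd diffs: 2, 2, 2 (constant).
Newton forward-difference form: p_n = 9 + 9·C(n-1,1) + 2·C(n-1,2).
Continuing: 74, 93, 114, 137.
Summing n = 1..9 (9 terms) gives 573.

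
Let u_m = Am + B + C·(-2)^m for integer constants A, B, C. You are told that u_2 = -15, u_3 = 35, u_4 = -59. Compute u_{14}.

-65511

The three given values yield: 2A + B + 4C = -15; 3A + B - 8C = 35; 4A + B + 16C = -59.
Subtracting the first from the second: A - 12C = 50.
Subtracting the second from the third: A + 24C = -94.
Solving: C = -4, A = 2, then B = -3.
So u_m = 2·m + (-3) + (-4)·(-2)^m; at m=14 this is -65511.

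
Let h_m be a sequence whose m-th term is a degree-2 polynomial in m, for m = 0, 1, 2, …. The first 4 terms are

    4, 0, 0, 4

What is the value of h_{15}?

364

1st diffs: -4, 0, 4.
2nd diffs: 4, 4 (constant).
Newton forward-difference form: h_m = 4 + (-4)·C(m,1) + 4·C(m,2).
At m = 15: m = 15, so h_{15} = 4 - 60 + 420 = 364.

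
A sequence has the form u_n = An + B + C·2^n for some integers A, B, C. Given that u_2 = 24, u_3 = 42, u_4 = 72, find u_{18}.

786540

Plug in n = 2, 3, 4: 2A + B + 4C = 24; 3A + B + 8C = 42; 4A + B + 16C = 72.
Subtracting the first from the second: A + 4C = 18.
Subtracting the second from the third: A + 8C = 30.
Solving: C = 3, A = 6, then B = 0.
So u_n = 6·n + 0 + 3·2^n; at n=18 this is 786540.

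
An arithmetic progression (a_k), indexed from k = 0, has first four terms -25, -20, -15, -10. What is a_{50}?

Common difference d = 5.
a_k = -25 + (k - 0)·5.
a_{50} = -25 + 50·5 = 225.

225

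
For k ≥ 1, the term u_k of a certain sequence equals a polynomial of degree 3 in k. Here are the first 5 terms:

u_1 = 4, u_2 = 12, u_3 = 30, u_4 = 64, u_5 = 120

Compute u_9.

1st diffs: 8, 18, 34, 56.
2nd diffs: 10, 16, 22.
3rd diffs: 6, 6 (constant).
Newton forward-difference form: u_k = 4 + 8·C(k-1,1) + 10·C(k-1,2) + 6·C(k-1,3).
At k = 9: k-1 = 8, so u_9 = 4 + 64 + 280 + 336 = 684.

684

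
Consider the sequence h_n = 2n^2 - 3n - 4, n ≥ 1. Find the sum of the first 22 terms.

6743

Over n = 1..22: Σn = 253, Σn² = 3795.
Total = (2)·3795 + (-3)·253 + (-4)·22 = 6743.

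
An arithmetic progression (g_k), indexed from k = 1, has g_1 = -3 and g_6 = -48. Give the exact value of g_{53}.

Common difference d = (-48 - (-3)) / (6 - 1) = -9.
g_k = -3 + (k - 1)·(-9).
g_{53} = -3 + 52·(-9) = -471.

-471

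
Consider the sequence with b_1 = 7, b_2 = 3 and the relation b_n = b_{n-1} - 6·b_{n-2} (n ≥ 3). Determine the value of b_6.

519

Compute successive terms:
b_3 = -39  b_4 = -57  b_5 = 177  b_6 = 519.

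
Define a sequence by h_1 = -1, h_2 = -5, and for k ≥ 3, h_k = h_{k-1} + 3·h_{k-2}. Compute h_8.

-605

h_3 = -8; h_4 = -23; h_5 = -47; h_6 = -116; h_7 = -257; h_8 = -605.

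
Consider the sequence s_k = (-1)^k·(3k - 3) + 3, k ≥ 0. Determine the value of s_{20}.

60

(-1)^20 = 1; 3k - 3 at k=20 is 57; so s_{20} = 60.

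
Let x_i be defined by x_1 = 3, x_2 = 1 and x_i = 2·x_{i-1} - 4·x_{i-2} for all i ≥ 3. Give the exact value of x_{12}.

x_3 = -10; x_4 = -24; x_5 = -8; x_6 = 80; x_7 = 192; x_8 = 64; x_9 = -640; x_{10} = -1536; x_{11} = -512; x_{12} = 5120.

5120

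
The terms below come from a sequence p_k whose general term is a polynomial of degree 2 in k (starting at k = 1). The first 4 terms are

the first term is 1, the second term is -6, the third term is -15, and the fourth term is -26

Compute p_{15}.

1st diffs: -7, -9, -11.
2nd diffs: -2, -2 (constant).
Newton forward-difference form: p_k = 1 + (-7)·C(k-1,1) + (-2)·C(k-1,2).
At k = 15: k-1 = 14, so p_{15} = 1 - 98 - 182 = -279.

-279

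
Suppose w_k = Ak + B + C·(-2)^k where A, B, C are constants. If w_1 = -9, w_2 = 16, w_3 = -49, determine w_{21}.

-10485859

The three given values yield: A + B - 2C = -9; 2A + B + 4C = 16; 3A + B - 8C = -49.
Subtracting the first from the second: A + 6C = 25.
Subtracting the second from the third: A - 12C = -65.
Solving: C = 5, A = -5, then B = 6.
Therefore w_{21} = -105 + 6 + 5·(-2097152) = -10485859.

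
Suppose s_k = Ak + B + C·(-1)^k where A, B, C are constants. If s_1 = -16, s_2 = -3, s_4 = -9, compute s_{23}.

Write the equations: A + B - C = -16; 2A + B + C = -3; 4A + B + C = -9.
Subtracting the first from the second: A + 2C = 13.
Subtracting the second from the third: 2A = -6.
Solving: C = 8, A = -3, then B = -5.
Hence s_{23} = -3·23 + (-5) + 8·(-1) = -82.

-82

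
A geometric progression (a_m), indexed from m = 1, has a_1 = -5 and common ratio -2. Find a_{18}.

655360

a_m = (-5)·(-2)^(m-1).
a_{18} = (-5)·(-2)^17 = 655360.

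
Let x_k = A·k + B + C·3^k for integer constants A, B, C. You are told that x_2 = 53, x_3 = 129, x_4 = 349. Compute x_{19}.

The three given values yield: 2A + B + 9C = 53; 3A + B + 27C = 129; 4A + B + 81C = 349.
Subtracting the first from the second: A + 18C = 76.
Subtracting the second from the third: A + 54C = 220.
Solving: C = 4, A = 4, then B = 9.
Therefore x_{19} = 76 + 9 + 4·1162261467 = 4649045953.

4649045953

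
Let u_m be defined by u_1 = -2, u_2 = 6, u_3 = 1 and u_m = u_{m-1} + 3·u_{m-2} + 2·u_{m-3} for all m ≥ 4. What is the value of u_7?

197

Compute successive terms:
u_4 = 15, u_5 = 30, u_6 = 77, u_7 = 197.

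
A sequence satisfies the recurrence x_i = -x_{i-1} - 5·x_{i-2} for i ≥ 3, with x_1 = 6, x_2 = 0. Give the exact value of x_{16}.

-16770

Iterate the recurrence:
x_3 = -30  x_4 = 30  x_5 = 120  …  x_{13} = -75930  x_{14} = -90720  x_{15} = 470370  x_{16} = -16770.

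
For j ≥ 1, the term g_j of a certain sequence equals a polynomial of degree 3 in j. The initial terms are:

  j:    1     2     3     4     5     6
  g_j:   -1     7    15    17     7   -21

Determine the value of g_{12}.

1st diffs: 8, 8, 2, -10, -28.
2nd diffs: 0, -6, -12, -18.
3rd diffs: -6, -6, -6 (constant).
Newton forward-difference form: g_j = -1 + 8·C(j-1,1) + (-6)·C(j-1,3).
At j = 12: j-1 = 11, so g_{12} = -1 + 88 - 990 = -903.

-903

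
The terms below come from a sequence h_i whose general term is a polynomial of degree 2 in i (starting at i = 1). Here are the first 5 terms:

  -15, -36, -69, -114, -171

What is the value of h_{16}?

1st diffs: -21, -33, -45, -57.
2nd diffs: -12, -12, -12 (constant).
So h_i = -6i^2 - 3i - 6.
Evaluating at i = 16 gives h_{16} = -1590.

-1590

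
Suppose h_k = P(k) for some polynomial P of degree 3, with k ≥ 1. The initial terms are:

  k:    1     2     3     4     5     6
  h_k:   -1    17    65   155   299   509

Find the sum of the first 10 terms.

1st diffs: 18, 48, 90, 144, 210.
2nd diffs: 30, 42, 54, 66.
3rd diffs: 12, 12, 12 (constant).
Newton forward-difference form: h_k = -1 + 18·C(k-1,1) + 30·C(k-1,2) + 12·C(k-1,3).
Continuing: 797, 1175, 1655, 2249.
Summing k = 1..10 (10 terms) gives 6920.

6920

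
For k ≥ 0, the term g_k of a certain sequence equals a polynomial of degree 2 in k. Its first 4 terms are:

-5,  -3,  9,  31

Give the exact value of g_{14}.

1st diffs: 2, 12, 22.
2nd diffs: 10, 10 (constant).
Newton forward-difference form: g_k = -5 + 2·C(k,1) + 10·C(k,2).
At k = 14: k = 14, so g_{14} = -5 + 28 + 910 = 933.

933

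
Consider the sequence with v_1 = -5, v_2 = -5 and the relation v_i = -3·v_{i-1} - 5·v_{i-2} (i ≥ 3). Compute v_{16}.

v_3 = 40, v_4 = -95, v_5 = 85, …, v_{13} = -2165, v_{14} = 237595, v_{15} = -701960, v_{16} = 917905.

917905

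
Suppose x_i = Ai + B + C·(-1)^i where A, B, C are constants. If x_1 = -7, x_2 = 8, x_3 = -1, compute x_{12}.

Write the equations: A + B - C = -7; 2A + B + C = 8; 3A + B - C = -1.
Subtracting the first from the second: A + 2C = 15.
Subtracting the second from the third: A - 2C = -9.
Solving: C = 6, A = 3, then B = -4.
Hence x_{12} = 3·12 + (-4) + 6·1 = 38.

38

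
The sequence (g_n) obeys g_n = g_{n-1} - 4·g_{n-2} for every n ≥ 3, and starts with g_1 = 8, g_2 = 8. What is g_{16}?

212296

Compute successive terms:
g_3 = -24, g_4 = -56, g_5 = 40, …, g_{13} = -33496, g_{14} = -26104, g_{15} = 107880, g_{16} = 212296.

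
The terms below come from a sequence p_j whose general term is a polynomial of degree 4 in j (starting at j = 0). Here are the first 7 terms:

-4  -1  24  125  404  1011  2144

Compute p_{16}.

1st diffs: 3, 25, 101, 279, 607, 1133.
2nd diffs: 22, 76, 178, 328, 526.
3rd diffs: 54, 102, 150, 198.
4th diffs: 48, 48, 48 (constant).
Newton forward-difference form: p_j = -4 + 3·C(j,1) + 22·C(j,2) + 54·C(j,3) + 48·C(j,4).
At j = 16: j = 16, so p_{16} = -4 + 48 + 2640 + 30240 + 87360 = 120284.

120284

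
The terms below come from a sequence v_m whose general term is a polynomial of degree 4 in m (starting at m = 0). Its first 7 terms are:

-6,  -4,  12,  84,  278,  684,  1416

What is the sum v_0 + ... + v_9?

1st diffs: 2, 16, 72, 194, 406, 732.
2nd diffs: 14, 56, 122, 212, 326.
3rd diffs: 42, 66, 90, 114.
4th diffs: 24, 24, 24 (constant).
Newton forward-difference form: v_m = -6 + 2·C(m,1) + 14·C(m,2) + 42·C(m,3) + 24·C(m,4).
Continuing: 2612, 4434, 7068.
Summing m = 0..9 (10 terms) gives 16578.

16578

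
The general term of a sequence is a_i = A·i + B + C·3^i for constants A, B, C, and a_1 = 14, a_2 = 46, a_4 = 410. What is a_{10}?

295262

Write the equations: A + B + 3C = 14; 2A + B + 9C = 46; 4A + B + 81C = 410.
Subtracting the first from the second: A + 6C = 32.
Subtracting the second from the third: 2A + 72C = 364.
Solving: C = 5, A = 2, then B = -3.
Hence a_{10} = 2·10 + (-3) + 5·59049 = 295262.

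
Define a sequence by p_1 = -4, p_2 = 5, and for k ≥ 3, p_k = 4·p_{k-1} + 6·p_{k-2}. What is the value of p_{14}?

Step forward from the initial values:
p_3 = -4  p_4 = 14  p_5 = 32  …  p_{11} = 745664  p_{12} = 3849440  p_{13} = 19871744  p_{14} = 102583616.

102583616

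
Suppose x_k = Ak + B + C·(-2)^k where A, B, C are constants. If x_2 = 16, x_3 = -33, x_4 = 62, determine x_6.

252

Write the equations: 2A + B + 4C = 16; 3A + B - 8C = -33; 4A + B + 16C = 62.
Subtracting the first from the second: A - 12C = -49.
Subtracting the second from the third: A + 24C = 95.
Solving: C = 4, A = -1, then B = 2.
So x_k = -1·k + 2 + 4·(-2)^k; at k=6 this is 252.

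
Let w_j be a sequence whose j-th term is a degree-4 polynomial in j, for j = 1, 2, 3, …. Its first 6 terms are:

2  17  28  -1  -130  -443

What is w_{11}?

1st diffs: 15, 11, -29, -129, -313.
2nd diffs: -4, -40, -100, -184.
3rd diffs: -36, -60, -84.
4th diffs: -24, -24 (constant).
Newton forward-difference form: w_j = 2 + 15·C(j-1,1) + (-4)·C(j-1,2) + (-36)·C(j-1,3) + (-24)·C(j-1,4).
At j = 11: j-1 = 10, so w_{11} = 2 + 150 - 180 - 4320 - 5040 = -9388.

-9388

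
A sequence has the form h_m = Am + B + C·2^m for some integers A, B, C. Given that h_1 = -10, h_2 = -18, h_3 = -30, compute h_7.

Plug in m = 1, 2, 3: A + B + 2C = -10; 2A + B + 4C = -18; 3A + B + 8C = -30.
Subtracting the first from the second: A + 2C = -8.
Subtracting the second from the third: A + 4C = -12.
Solving: C = -2, A = -4, then B = -2.
Therefore h_7 = -28 + (-2) + (-2)·128 = -286.

-286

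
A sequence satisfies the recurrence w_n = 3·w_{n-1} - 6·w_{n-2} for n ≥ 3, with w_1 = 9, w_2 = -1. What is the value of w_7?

2511

Compute successive terms:
w_3 = -57; w_4 = -165; w_5 = -153; w_6 = 531; w_7 = 2511.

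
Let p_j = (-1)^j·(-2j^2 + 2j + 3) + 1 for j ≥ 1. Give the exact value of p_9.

142

(-1)^9 = -1; -2j^2 + 2j + 3 at j=9 is -141; so p_9 = 142.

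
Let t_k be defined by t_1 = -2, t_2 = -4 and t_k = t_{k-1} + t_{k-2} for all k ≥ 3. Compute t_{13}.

Compute successive terms:
t_3 = -6  t_4 = -10  t_5 = -16  …  t_{10} = -178  t_{11} = -288  t_{12} = -466  t_{13} = -754.

-754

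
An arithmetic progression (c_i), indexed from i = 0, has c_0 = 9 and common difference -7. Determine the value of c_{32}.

c_i = 9 + (i - 0)·(-7).
c_{32} = 9 + 32·(-7) = -215.

-215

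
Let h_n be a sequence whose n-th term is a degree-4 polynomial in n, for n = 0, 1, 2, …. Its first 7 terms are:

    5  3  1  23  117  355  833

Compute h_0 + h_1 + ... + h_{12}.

1st diffs: -2, -2, 22, 94, 238, 478.
2nd diffs: 0, 24, 72, 144, 240.
3rd diffs: 24, 48, 72, 96.
4th diffs: 24, 24, 24 (constant).
Newton forward-difference form: h_n = 5 + (-2)·C(n,1) + 24·C(n,3) + 24·C(n,4).
Continuing: …, 1671, 3013, 5027, 7905, …, h_{12} = 17141.
Summing n = 0..12 (13 terms) gives 47957.

47957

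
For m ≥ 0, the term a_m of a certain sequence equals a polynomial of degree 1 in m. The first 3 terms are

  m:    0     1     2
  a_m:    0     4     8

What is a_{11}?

44

1st diffs: 4, 4 (constant).
So a_m = 4m.
Evaluating at m = 11 gives a_{11} = 44.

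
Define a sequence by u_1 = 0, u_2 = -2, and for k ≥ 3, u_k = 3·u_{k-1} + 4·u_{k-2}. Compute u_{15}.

Applying the relation repeatedly:
u_3 = -6  u_4 = -26  u_5 = -102  …  u_{12} = -1677722  u_{13} = -6710886  u_{14} = -26843546  u_{15} = -107374182.
(Characteristic roots are 4 and -1.)

-107374182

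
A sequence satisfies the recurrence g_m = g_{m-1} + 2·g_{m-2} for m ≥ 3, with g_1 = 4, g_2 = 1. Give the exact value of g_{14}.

13651

Step forward from the initial values:
g_3 = 9  g_4 = 11  g_5 = 29  …  g_{11} = 1709  g_{12} = 3411  g_{13} = 6829  g_{14} = 13651.
(Characteristic roots are 2 and -1.)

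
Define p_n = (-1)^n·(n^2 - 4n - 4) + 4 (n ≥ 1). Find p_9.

(-1)^9 = -1; n^2 - 4n - 4 at n=9 is 41; so p_9 = -37.

-37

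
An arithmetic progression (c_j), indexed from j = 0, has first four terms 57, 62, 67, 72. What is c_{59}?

Common difference d = 5.
c_j = 57 + (j - 0)·5.
c_{59} = 57 + 59·5 = 352.

352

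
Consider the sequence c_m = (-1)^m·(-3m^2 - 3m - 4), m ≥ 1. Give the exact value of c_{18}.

-1030

(-1)^18 = 1; -3m^2 - 3m - 4 at m=18 is -1030; so c_{18} = -1030.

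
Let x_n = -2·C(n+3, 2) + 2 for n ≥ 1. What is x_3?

-28

C(6, 2) = 15, so x_3 = -28.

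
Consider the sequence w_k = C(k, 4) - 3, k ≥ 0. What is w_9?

C(9, 4) = 126, so w_9 = 123.

123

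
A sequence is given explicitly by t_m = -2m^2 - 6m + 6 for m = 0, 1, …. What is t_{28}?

-1730

t_{28} = -2·28^2 - 6·28 + 6 = -1730.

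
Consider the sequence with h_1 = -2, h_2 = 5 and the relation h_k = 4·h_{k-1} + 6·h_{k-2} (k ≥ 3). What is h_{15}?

4037801984

Step forward from the initial values:
h_3 = 8; h_4 = 62; h_5 = 296; …; h_{12} = 29350880; h_{13} = 151517312; h_{14} = 782174528; h_{15} = 4037801984.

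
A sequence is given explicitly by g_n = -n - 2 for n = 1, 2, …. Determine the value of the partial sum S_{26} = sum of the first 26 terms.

Over n = 1..26: Σn = 351.
Total = (-1)·351 + (-2)·26 = -403.

-403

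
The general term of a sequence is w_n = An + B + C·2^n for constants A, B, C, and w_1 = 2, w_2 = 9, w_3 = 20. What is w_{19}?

Plug in n = 1, 2, 3: A + B + 2C = 2; 2A + B + 4C = 9; 3A + B + 8C = 20.
Subtracting the first from the second: A + 2C = 7.
Subtracting the second from the third: A + 4C = 11.
Solving: C = 2, A = 3, then B = -5.
So w_n = 3·n + (-5) + 2·2^n; at n=19 this is 1048628.

1048628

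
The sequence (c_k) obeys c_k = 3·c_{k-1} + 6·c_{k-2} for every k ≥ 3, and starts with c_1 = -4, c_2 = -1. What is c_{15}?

Step forward from the initial values:
c_3 = -27, c_4 = -87, c_5 = -423, …, c_{12} = -12609999, c_{13} = -55134999, c_{14} = -241064991, c_{15} = -1054004967.

-1054004967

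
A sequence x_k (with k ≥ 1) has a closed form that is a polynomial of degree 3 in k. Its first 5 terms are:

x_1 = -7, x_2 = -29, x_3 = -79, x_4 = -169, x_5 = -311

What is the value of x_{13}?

-4759

1st diffs: -22, -50, -90, -142.
2nd diffs: -28, -40, -52.
3rd diffs: -12, -12 (constant).
So x_k = -2k^3 - 2k^2 - 2k - 1.
Evaluating at k = 13 gives x_{13} = -4759.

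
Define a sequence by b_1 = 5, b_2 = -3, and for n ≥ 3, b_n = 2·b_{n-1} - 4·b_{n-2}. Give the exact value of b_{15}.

-106496

b_3 = -26;  b_4 = -40;  b_5 = 24;  …;  b_{12} = 13312;  b_{13} = 20480;  b_{14} = -12288;  b_{15} = -106496.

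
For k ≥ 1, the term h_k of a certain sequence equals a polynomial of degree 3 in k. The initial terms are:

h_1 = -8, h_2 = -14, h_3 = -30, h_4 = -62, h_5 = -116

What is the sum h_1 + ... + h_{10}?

1st diffs: -6, -16, -32, -54.
2nd diffs: -10, -16, -22.
3rd diffs: -6, -6 (constant).
Newton forward-difference form: h_k = -8 + (-6)·C(k-1,1) + (-10)·C(k-1,2) + (-6)·C(k-1,3).
Continuing: …, -198, -314, -470, -672, …, h_{10} = -926.
Summing k = 1..10 (10 terms) gives -2810.

-2810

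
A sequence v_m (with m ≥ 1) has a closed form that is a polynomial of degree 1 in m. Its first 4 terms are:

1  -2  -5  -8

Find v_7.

-17

1st diffs: -3, -3, -3 (constant).
So v_m = -3m + 4.
Evaluating at m = 7 gives v_7 = -17.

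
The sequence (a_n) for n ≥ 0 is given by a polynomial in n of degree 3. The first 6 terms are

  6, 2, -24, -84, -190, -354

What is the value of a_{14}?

-6420

1st diffs: -4, -26, -60, -106, -164.
2nd diffs: -22, -34, -46, -58.
3rd diffs: -12, -12, -12 (constant).
Newton forward-difference form: a_n = 6 + (-4)·C(n,1) + (-22)·C(n,2) + (-12)·C(n,3).
At n = 14: n = 14, so a_{14} = 6 - 56 - 2002 - 4368 = -6420.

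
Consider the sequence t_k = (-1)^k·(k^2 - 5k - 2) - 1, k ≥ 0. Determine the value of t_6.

3

(-1)^6 = 1; k^2 - 5k - 2 at k=6 is 4; so t_6 = 3.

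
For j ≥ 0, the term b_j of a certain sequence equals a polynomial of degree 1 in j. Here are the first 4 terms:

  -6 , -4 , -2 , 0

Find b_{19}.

1st diffs: 2, 2, 2 (constant).
So b_j = 2j - 6.
Evaluating at j = 19 gives b_{19} = 32.

32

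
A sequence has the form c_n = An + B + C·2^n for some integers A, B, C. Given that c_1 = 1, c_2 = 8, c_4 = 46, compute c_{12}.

Write the equations: A + B + 2C = 1; 2A + B + 4C = 8; 4A + B + 16C = 46.
Subtracting the first from the second: A + 2C = 7.
Subtracting the second from the third: 2A + 12C = 38.
Solving: C = 3, A = 1, then B = -6.
Hence c_{12} = 1·12 + (-6) + 3·4096 = 12294.

12294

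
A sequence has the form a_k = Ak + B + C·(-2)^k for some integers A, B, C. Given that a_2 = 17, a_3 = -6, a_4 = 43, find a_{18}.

Write the equations: 2A + B + 4C = 17; 3A + B - 8C = -6; 4A + B + 16C = 43.
Subtracting the first from the second: A - 12C = -23.
Subtracting the second from the third: A + 24C = 49.
Solving: C = 2, A = 1, then B = 7.
Hence a_{18} = 1·18 + 7 + 2·262144 = 524313.

524313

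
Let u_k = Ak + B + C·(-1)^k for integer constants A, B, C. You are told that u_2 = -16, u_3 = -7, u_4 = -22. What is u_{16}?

-58

At k = 2, 3, 4: 2A + B + C = -16; 3A + B - C = -7; 4A + B + C = -22.
Subtracting the first from the second: A - 2C = 9.
Subtracting the second from the third: A + 2C = -15.
Solving: C = -6, A = -3, then B = -4.
So u_k = -3·k + (-4) + (-6)·(-1)^k; at k=16 this is -58.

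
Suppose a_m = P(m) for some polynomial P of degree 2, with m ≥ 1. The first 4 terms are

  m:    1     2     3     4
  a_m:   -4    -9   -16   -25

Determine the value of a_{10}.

-121

1st diffs: -5, -7, -9.
2nd diffs: -2, -2 (constant).
So a_m = -m^2 - 2m - 1.
Evaluating at m = 10 gives a_{10} = -121.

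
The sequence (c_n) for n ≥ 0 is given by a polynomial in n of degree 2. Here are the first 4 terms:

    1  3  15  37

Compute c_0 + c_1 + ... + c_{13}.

3836

1st diffs: 2, 12, 22.
2nd diffs: 10, 10 (constant).
Newton forward-difference form: c_n = 1 + 2·C(n,1) + 10·C(n,2).
Continuing: …, 69, 111, 163, 225, …, c_{13} = 807.
Summing n = 0..13 (14 terms) gives 3836.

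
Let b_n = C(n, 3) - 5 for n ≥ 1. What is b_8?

51

C(8, 3) = 56, so b_8 = 51.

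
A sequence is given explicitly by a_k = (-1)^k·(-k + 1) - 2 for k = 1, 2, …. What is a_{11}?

8

(-1)^11 = -1; -k + 1 at k=11 is -10; so a_{11} = 8.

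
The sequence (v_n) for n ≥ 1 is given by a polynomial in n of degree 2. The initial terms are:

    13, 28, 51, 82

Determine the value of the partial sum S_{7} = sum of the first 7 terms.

1st diffs: 15, 23, 31.
2nd diffs: 8, 8 (constant).
So v_n = 4n^2 + 3n + 6.
Continuing: 121, 168, 223.
Summing n = 1..7 (7 terms) gives 686.

686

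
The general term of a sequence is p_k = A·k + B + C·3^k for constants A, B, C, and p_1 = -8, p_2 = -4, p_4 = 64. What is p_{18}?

387420444

At k = 1, 2, 4: A + B + 3C = -8; 2A + B + 9C = -4; 4A + B + 81C = 64.
Subtracting the first from the second: A + 6C = 4.
Subtracting the second from the third: 2A + 72C = 68.
Solving: C = 1, A = -2, then B = -9.
Therefore p_{18} = -36 + (-9) + 1·387420489 = 387420444.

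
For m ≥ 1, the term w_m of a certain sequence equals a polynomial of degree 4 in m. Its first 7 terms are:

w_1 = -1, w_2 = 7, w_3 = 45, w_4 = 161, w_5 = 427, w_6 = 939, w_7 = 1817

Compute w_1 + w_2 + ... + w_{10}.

1st diffs: 8, 38, 116, 266, 512, 878.
2nd diffs: 30, 78, 150, 246, 366.
3rd diffs: 48, 72, 96, 120.
4th diffs: 24, 24, 24 (constant).
So w_m = m^4 - 2m^3 + 2m^2 + m - 3.
Continuing: 3205, 5271, 8207.
Summing m = 1..10 (10 terms) gives 20078.

20078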